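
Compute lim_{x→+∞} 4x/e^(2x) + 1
The quotient is an ∞/∞ indeterminate form as x → +∞.
The exponential denominator e^(2x) dominates the polynomial numerator (e^x ≫ x as x → ∞), so the quotient → 0.
Adding the constant: 0 + 1 = 1. Limit = 1.

Final answer: 1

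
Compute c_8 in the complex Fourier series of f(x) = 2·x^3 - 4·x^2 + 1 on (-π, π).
Compute the real Fourier coefficients first: a_8 = -1/4, b_8 = 3/64 - π^2/2.
Then c_8 = (a_8 − i·b_8)/2 = -1/8 - 3·i/128 + i·π^2/4.

Final answer: -1/8 - 3·i/128 + i·π^2/4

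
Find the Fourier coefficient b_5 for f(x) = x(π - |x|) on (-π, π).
b_5 = (1/π) ∫_{-π}^{π} f(x)·sin(5x) dx.
Evaluate the integral (use parity and integration by parts as needed): b_5 = 8/(125·π).

Final answer: 8/(125·π)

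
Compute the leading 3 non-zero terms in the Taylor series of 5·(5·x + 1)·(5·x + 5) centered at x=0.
125·x^2 + 150·x + 25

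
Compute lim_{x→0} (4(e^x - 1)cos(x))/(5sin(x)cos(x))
Both numerator and denominator → 0 as x → 0; this is a 0/0 indeterminate form.
Expand each to leading order near x = 0: numerator ~ 4·x, denominator ~ 5·x.
The limit of the ratio is 4/5.

Final answer: 4/5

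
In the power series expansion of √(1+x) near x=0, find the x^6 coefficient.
Expand to order 6: √(1+x) = -21·x^6/1024 + 7·x^5/256 - 5·x^4/128 + x^3/16 - x^2/8 + x/2 + 1 + O(x^7).
The coefficient of x^6 is -21/1024.

Final answer: -21/1024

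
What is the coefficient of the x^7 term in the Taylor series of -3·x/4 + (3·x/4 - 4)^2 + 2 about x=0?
Expand to order 7: -3·x/4 + (3·x/4 - 4)^2 + 2 = 9·x^2/16 - 27·x/4 + 18 + O(x^8).
The coefficient of x^7 is 0.

Final answer: 0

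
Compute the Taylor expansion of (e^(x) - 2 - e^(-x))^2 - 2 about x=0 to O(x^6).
-x^5/15 + 4·x^4/3 - 4·x^3/3 + 4·x^2 - 8·x + 2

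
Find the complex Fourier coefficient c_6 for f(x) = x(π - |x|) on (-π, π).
Compute the real Fourier coefficients first: a_6 = 0, b_6 = 0.
Then c_6 = (a_6 − i·b_6)/2 = 0.

Final answer: 0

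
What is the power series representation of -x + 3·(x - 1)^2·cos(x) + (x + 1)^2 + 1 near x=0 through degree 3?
3·x^3 + 5·x^2/2 - 5·x + 5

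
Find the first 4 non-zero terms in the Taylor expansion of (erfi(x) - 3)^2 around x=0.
-4·x^3/√(π) + 4·x^2/π - 12·x/√(π) + 9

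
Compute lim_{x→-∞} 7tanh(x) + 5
Evaluate the dominant behaviour as x → -∞; each term tends to a finite value or vanishes.
Limit = -2.

Final answer: -2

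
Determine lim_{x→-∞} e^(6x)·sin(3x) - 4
Evaluate the dominant behaviour as x → -∞; each term tends to a finite value or vanishes.
Limit = -4.

Final answer: -4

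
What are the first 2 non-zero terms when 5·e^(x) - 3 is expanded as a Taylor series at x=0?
5·x + 2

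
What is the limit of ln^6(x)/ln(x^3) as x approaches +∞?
This is an ∞/∞ indeterminate form as x → +∞.
Write ln(x^3) = 3·ln(x), reducing the quotient to ln^5(x)/3 → ∞.
Limit = ∞.

Final answer: ∞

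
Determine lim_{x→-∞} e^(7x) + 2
Evaluate the dominant behaviour as x → -∞; each term tends to a finite value or vanishes.
Limit = 2.

Final answer: 2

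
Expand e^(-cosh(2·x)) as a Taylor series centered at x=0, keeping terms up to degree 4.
4·x^4·e^(-1)/3 - 2·x^2·e^(-1) + e^(-1)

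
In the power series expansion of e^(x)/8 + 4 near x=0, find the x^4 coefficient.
Expand to order 4: e^(x)/8 + 4 = x^4/192 + x^3/48 + x^2/16 + x/8 + 33/8 + O(x^5).
The coefficient of x^4 is 1/192.

Final answer: 1/192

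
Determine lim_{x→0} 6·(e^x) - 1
Direct substitution at x = 0 gives 5.

Final answer: 5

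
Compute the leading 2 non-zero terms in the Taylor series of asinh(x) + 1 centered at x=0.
x + 1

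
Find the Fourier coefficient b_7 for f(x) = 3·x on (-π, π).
b_7 = (1/π) ∫_{-π}^{π} f(x)·sin(7x) dx.
Evaluate the integral (use parity and integration by parts as needed): b_7 = 6/7.

Final answer: 6/7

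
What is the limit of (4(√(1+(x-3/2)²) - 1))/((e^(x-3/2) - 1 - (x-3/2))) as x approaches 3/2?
Both numerator and denominator → 0 as x → 3/2; this is a 0/0 indeterminate form.
Expand each to leading order near x = 3/2: numerator ~ 2·(x - 3/2)^2, denominator ~ (x - 3/2)^2/2.
The limit of the ratio is 4.

Final answer: 4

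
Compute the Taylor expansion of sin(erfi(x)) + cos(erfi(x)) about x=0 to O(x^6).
x^5·(-4/(3·π^(3/2)) + 4/(15·π^(5/2)) + 1/(5·√(π))) + x^4·(-4/(3·π) + 2/(3·π^2)) + x^3·(-4/(3·π^(3/2)) + 2/(3·√(π))) - 2·x^2/π + 2·x/√(π) + 1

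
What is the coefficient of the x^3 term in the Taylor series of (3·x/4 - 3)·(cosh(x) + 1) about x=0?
Expand to order 3: (3·x/4 - 3)·(cosh(x) + 1) = 3·x^3/8 - 3·x^2/2 + 3·x/2 - 6 + O(x^4).
The coefficient of x^3 is 3/8.

Final answer: 3/8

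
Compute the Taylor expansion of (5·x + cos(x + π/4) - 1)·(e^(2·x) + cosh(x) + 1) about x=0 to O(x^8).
x^7·(2147/5040 - √(2)/42) + x^6·(179/144 - 9·√(2)/80) + x^5·(131/40 - 19·√(2)/60) + x^4·(143/24 - 17·√(2)/24) + x^3·(67/6 - 5·√(2)/6) + x^2·(15/2 - √(2)/2) + x·(13 - √(2)/2) - 3 + 3·√(2)/2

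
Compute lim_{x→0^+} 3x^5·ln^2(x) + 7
The product is a 0·∞ indeterminate form at x → 0⁺.
Rewrite the product as 3·ln^2(x) / x^(-5) and apply L'Hôpital, or use the standard hierarchy x^(-5) ≫ |ln x|^2 as x → 0⁺.
The indeterminate product → 0, so the limit = 7.

Final answer: 7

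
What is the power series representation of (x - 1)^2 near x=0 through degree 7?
x^2 - 2·x + 1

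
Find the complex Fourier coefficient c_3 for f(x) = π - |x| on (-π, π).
Compute the real Fourier coefficients first: a_3 = 4/(9·π), b_3 = 0.
Then c_3 = (a_3 − i·b_3)/2 = 2/(9·π).

Final answer: 2/(9·π)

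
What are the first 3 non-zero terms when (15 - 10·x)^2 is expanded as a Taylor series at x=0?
100·x^2 - 300·x + 225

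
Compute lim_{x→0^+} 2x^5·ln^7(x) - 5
The product is a 0·∞ indeterminate form at x → 0⁺.
Rewrite the product as 2·ln^7(x) / x^(-5) and apply L'Hôpital, or use the standard hierarchy x^(-5) ≫ |ln x|^7 as x → 0⁺.
The indeterminate product → 0, so the limit = -5.

Final answer: -5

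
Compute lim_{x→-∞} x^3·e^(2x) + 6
The product is a 0·∞ indeterminate form at x → -∞.
Rewrite the product as x^3 / e^(-2x) (an ∞/∞ form) and apply L'Hôpital, or use the standard hierarchy e^(2|x|) ≫ |x^3| as x → -∞.
The indeterminate product → 0, so the limit = 6.

Final answer: 6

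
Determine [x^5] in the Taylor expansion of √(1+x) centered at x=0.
Expand to order 5: √(1+x) = 7·x^5/256 - 5·x^4/128 + x^3/16 - x^2/8 + x/2 + 1 + O(x^6).
The coefficient of x^5 is 7/256.

Final answer: 7/256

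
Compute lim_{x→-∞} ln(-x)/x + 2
The quotient is an ∞/∞ indeterminate form as x → -∞.
Compare growth rates of the dominant terms (exponentials ≫ polynomials ≫ logarithms), or apply L'Hôpital's rule; the quotient → 0.
Adding the constant: 0 + 2 = 2. Limit = 2.

Final answer: 2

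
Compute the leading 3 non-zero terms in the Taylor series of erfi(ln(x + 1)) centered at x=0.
4·x^3/(3·√(π)) - x^2/√(π) + 2·x/√(π)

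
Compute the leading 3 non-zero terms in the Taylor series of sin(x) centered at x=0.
x^5/120 - x^3/6 + x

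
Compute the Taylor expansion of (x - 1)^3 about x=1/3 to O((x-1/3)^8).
-8/27 + 4·(x - 1/3)/3 - 2·(x - 1/3)^2 + (x - 1/3)^3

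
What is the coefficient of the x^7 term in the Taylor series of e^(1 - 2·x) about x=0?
Expand to order 7: e^(1 - 2·x) = -8·e·x^7/315 + 4·e·x^6/45 - 4·e·x^5/15 + 2·e·x^4/3 - 4·e·x^3/3 + 2·e·x^2 - 2·e·x + e + O(x^8).
The coefficient of x^7 is -8·e/315.

Final answer: -8·e/315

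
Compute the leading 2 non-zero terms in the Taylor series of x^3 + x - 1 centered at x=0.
x - 1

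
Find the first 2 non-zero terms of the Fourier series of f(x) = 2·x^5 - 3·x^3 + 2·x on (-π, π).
(-86·π^2 + 4·π^4 + 520)·sin(x) + (-2·π^4 - 43/2 + 13·π^2)·sin(2·x)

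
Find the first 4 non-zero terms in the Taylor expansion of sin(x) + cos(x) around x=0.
-x^3/6 - x^2/2 + x + 1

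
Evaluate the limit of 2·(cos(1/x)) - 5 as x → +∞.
Evaluate the dominant behaviour as x → +∞; each term tends to a finite value or vanishes.
Limit = -3.

Final answer: -3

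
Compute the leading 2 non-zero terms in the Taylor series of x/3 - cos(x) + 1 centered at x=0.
x^2/2 + x/3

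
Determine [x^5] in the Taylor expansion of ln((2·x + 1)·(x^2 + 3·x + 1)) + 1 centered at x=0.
Expand to order 5: ln((2·x + 1)·(x^2 + 3·x + 1)) + 1 = 31·x^5 - 63·x^4/4 + 26·x^3/3 - 11·x^2/2 + 5·x + 1 + O(x^6).
The coefficient of x^5 is 31.

Final answer: 31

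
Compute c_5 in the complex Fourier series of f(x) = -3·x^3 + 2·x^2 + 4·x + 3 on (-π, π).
Compute the real Fourier coefficients first: a_5 = -8/25, b_5 = 236/125 - 6·π^2/5.
Then c_5 = (a_5 − i·b_5)/2 = -4/25 - 118·i/125 + 3·i·π^2/5.

Final answer: -4/25 - 118·i/125 + 3·i·π^2/5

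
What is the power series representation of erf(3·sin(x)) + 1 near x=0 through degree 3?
-19·x^3/√(π) + 6·x/√(π) + 1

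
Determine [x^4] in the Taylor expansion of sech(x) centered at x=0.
Expand to order 4: sech(x) = 5·x^4/24 - x^2/2 + 1 + O(x^5).
The coefficient of x^4 is 5/24.

Final answer: 5/24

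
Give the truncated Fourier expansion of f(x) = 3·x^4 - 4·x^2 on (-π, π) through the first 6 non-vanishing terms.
(160 - 24·π^2)·cos(x) + (-13 + 6·π^2)·cos(2·x) + (32/9 - 8·π^2/3)·cos(3·x) + (-25/16 + 3·π^2/2)·cos(4·x) + (544/625 - 24·π^2/25)·cos(5·x) - 4·π^2/3 + 3·π^4/5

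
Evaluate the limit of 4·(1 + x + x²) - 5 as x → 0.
Direct substitution at x = 0 gives -1.

Final answer: -1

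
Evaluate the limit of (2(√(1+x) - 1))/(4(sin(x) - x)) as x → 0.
Both numerator and denominator → 0 as x → 0; this is a 0/0 indeterminate form.
Expand each to leading order near x = 0: numerator ~ x, denominator ~ -2·x^3/3.
The limit of the ratio is -∞.

Final answer: -∞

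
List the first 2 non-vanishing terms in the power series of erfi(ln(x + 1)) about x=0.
-x^2/√(π) + 2·x/√(π)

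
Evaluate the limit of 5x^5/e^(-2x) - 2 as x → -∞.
The quotient is an ∞/∞ indeterminate form as x → -∞.
Compare growth rates of the dominant terms (exponentials ≫ polynomials ≫ logarithms), or apply L'Hôpital's rule; the quotient → 0.
Adding the constant: 0 - 2 = -2. Limit = -2.

Final answer: -2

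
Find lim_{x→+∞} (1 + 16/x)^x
As x → +∞: this is the defining limit (1 + 16/x)^x → e^16.
Limit = e^(16).

Final answer: e^(16)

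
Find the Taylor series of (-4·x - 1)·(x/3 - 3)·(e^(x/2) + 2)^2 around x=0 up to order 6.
511·x^6/11520 + 871·x^5/2880 + 167·x^4/96 + 101·x^3/12 + 26·x^2 + 114·x + 27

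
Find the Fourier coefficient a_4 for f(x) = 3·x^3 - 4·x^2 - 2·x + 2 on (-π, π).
a_4 = (1/π) ∫_{-π}^{π} f(x)·cos(4x) dx.
Evaluate the integral (use parity and integration by parts as needed): a_4 = -1.

Final answer: -1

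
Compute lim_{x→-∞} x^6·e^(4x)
This is a 0·∞ indeterminate form at x → -∞.
Rewrite the product as x^6 / e^(-4x) (an ∞/∞ form) and apply L'Hôpital, or use the standard hierarchy e^(4|x|) ≫ |x^6| as x → -∞.
The indeterminate product → 0, so the limit = 0.

Final answer: 0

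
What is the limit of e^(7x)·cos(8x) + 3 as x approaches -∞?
Evaluate the dominant behaviour as x → -∞; each term tends to a finite value or vanishes.
Limit = 3.

Final answer: 3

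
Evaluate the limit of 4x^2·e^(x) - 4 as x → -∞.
The product is a 0·∞ indeterminate form at x → -∞.
Rewrite the product as 4x^2 / e^(-x) (an ∞/∞ form) and apply L'Hôpital, or use the standard hierarchy e^(|x|) ≫ |x^2| as x → -∞.
The indeterminate product → 0, so the limit = -4.

Final answer: -4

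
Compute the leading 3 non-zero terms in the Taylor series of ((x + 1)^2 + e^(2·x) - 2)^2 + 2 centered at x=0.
24·x^3 + 16·x^2 + 2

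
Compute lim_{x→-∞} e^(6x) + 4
Evaluate the dominant behaviour as x → -∞; each term tends to a finite value or vanishes.
Limit = 4.

Final answer: 4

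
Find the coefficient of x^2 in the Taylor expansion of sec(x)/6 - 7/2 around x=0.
Expand to order 2: sec(x)/6 - 7/2 = x^2/12 - 10/3 + O(x^3).
The coefficient of x^2 is 1/12.

Final answer: 1/12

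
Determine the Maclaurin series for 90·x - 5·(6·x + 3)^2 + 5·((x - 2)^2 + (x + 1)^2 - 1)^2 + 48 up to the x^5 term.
20·x^4 - 40·x^3 - 80·x^2 - 170·x + 83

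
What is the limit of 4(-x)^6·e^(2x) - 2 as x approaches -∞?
The product is a 0·∞ indeterminate form at x → -∞.
Rewrite the product as 4(-x)^6 / e^(-2x) (an ∞/∞ form) and apply L'Hôpital, or use the standard hierarchy e^(2|x|) ≫ |(-x)^6| as x → -∞.
The indeterminate product → 0, so the limit = -2.

Final answer: -2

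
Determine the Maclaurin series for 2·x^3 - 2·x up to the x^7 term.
2·x^3 - 2·x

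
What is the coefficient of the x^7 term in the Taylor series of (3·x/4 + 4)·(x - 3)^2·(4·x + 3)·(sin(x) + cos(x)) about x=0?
Expand to order 7: (3·x/4 + 4)·(x - 3)^2·(4·x + 3)·(sin(x) + cos(x)) = -8243·x^7/6720 - 1853·x^6/480 + 3099·x^5/160 + 221·x^4/8 - 1075·x^3/8 - 129·x^2/4 + 801·x/4 + 108 + O(x^8).
The coefficient of x^7 is -8243/6720.

Final answer: -8243/6720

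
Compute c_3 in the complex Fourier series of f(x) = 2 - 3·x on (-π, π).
Compute the real Fourier coefficients first: a_3 = 0, b_3 = -2.
Then c_3 = (a_3 − i·b_3)/2 = i.

Final answer: i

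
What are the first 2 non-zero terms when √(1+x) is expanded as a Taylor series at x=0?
x/2 + 1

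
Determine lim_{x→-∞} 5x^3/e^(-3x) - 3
The quotient is an ∞/∞ indeterminate form as x → -∞.
Compare growth rates of the dominant terms (exponentials ≫ polynomials ≫ logarithms), or apply L'Hôpital's rule; the quotient → 0.
Adding the constant: 0 - 3 = -3. Limit = -3.

Final answer: -3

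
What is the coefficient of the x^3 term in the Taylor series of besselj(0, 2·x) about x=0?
Expand to order 3: besselj(0, 2·x) = 1 - x^2 + O(x^4).
The coefficient of x^3 is 0.

Final answer: 0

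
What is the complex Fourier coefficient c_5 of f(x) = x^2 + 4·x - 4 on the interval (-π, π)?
Compute the real Fourier coefficients first: a_5 = -4/25, b_5 = 8/5.
Then c_5 = (a_5 − i·b_5)/2 = -2/25 - 4·i/5.

Final answer: -2/25 - 4·i/5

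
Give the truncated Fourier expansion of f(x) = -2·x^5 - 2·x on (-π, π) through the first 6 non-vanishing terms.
(-484 - 4·π^4 + 80·π^2)·sin(x) + (-10·π^2 + 17 + 2·π^4)·sin(2·x) + (-4·π^4/3 - 268/81 + 80·π^2/27)·sin(3·x) + (-5·π^2/4 + 47/32 + π^4)·sin(4·x) + (-4·π^4/5 - 596/625 + 16·π^2/25)·sin(5·x) + (-10·π^2/27 + 59/81 + 2·π^4/3)·sin(6·x)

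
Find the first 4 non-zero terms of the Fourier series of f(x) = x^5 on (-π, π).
(-40·π^2 + 2·π^4 + 240)·sin(x) + (-π^4 - 15/2 + 5·π^2)·sin(2·x) + (-40·π^2/27 + 80/81 + 2·π^4/3)·sin(3·x) + (-π^4/2 - 15/64 + 5·π^2/8)·sin(4·x)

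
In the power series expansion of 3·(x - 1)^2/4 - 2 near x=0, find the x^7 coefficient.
Expand to order 7: 3·(x - 1)^2/4 - 2 = 3·x^2/4 - 3·x/2 - 5/4 + O(x^8).
The coefficient of x^7 is 0.

Final answer: 0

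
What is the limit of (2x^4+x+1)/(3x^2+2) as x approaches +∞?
This is an ∞/∞ indeterminate form as x → +∞.
Divide numerator and denominator by x^4 and let the lower-order terms vanish; the numerator's degree 4 exceeds the denominator's degree 2, so the quotient diverges.
Limit = ∞.

Final answer: ∞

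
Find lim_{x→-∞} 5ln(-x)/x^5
This is an ∞/∞ indeterminate form as x → -∞.
Compare growth rates of the dominant terms (exponentials ≫ polynomials ≫ logarithms), or apply L'Hôpital's rule; the quotient → 0.
Limit = 0.

Final answer: 0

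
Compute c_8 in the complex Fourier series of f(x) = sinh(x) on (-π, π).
Compute the real Fourier coefficients first: a_8 = 0, b_8 = -16·sinh(π)/(65·π).
Then c_8 = (a_8 − i·b_8)/2 = 8·i·sinh(π)/(65·π).

Final answer: 8·i·sinh(π)/(65·π)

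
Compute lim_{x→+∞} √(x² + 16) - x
This is an ∞ − ∞ indeterminate form.
Multiply and divide by the conjugate √(x²+16) + x; the x² terms cancel, leaving 16/(√(x²+16)+x) → 0.
Limit = 0.

Final answer: 0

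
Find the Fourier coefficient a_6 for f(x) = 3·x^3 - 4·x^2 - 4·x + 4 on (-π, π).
a_6 = (1/π) ∫_{-π}^{π} f(x)·cos(6x) dx.
Evaluate the integral (use parity and integration by parts as needed): a_6 = -4/9.

Final answer: -4/9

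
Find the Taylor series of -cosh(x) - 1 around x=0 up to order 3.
-x^2/2 - 2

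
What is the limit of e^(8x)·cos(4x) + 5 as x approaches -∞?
Evaluate the dominant behaviour as x → -∞; each term tends to a finite value or vanishes.
Limit = 5.

Final answer: 5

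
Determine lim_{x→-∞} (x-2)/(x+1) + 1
Evaluate the dominant behaviour as x → -∞; each term tends to a finite value or vanishes.
Limit = 2.

Final answer: 2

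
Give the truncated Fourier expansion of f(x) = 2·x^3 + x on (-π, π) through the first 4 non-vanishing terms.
(-22 + 4·π^2)·sin(x) + (2 - 2·π^2)·sin(2·x) + (-2/9 + 4·π^2/3)·sin(3·x) + (-π^2 - 1/8)·sin(4·x)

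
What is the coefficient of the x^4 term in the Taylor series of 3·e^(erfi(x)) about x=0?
Expand to order 4: 3·e^(erfi(x)) = x^4·(2/π^2 + 4/π) + x^3·(4/π^(3/2) + 2/√(π)) + 6·x^2/π + 6·x/√(π) + 3 + O(x^5).
The coefficient of x^4 is 2/π^2 + 4/π.

Final answer: 2/π^2 + 4/π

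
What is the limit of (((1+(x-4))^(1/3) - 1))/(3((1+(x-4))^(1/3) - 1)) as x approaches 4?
Both numerator and denominator → 0 as x → 4; this is a 0/0 indeterminate form.
Expand each to leading order near x = 4: numerator ~ (x - 4)/3, denominator ~ (x - 4).
The limit of the ratio is 1/3.

Final answer: 1/3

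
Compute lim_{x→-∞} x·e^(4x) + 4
The product is a 0·∞ indeterminate form at x → -∞.
Rewrite the product as x / e^(-4x) (an ∞/∞ form) and apply L'Hôpital, or use the standard hierarchy e^(4|x|) ≫ |x| as x → -∞.
The indeterminate product → 0, so the limit = 4.

Final answer: 4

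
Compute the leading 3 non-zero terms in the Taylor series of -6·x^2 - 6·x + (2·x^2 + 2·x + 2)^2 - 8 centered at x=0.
6·x^2 + 2·x - 4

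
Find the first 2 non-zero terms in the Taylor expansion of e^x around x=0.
x + 1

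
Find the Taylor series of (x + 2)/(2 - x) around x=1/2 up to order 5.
5/3 + 16·(x - 1/2)/9 + 32·(x - 1/2)^2/27 + 64·(x - 1/2)^3/81 + 128·(x - 1/2)^4/243 + 256·(x - 1/2)^5/729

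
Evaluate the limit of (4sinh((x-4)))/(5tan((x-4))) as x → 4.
Both numerator and denominator → 0 as x → 4; this is a 0/0 indeterminate form.
Expand each to leading order near x = 4: numerator ~ 4·(x - 4), denominator ~ 5·(x - 4).
The limit of the ratio is 4/5.

Final answer: 4/5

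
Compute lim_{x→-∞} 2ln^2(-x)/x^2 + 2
The quotient is an ∞/∞ indeterminate form as x → -∞.
Compare growth rates of the dominant terms (exponentials ≫ polynomials ≫ logarithms), or apply L'Hôpital's rule; the quotient → 0.
Adding the constant: 0 + 2 = 2. Limit = 2.

Final answer: 2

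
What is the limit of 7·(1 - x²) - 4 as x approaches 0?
Direct substitution at x = 0 gives 3.

Final answer: 3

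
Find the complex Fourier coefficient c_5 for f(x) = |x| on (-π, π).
Compute the real Fourier coefficients first: a_5 = -4/(25·π), b_5 = 0.
Then c_5 = (a_5 − i·b_5)/2 = -2/(25·π).

Final answer: -2/(25·π)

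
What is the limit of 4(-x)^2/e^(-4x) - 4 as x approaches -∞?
The quotient is an ∞/∞ indeterminate form as x → -∞.
Compare growth rates of the dominant terms (exponentials ≫ polynomials ≫ logarithms), or apply L'Hôpital's rule; the quotient → 0.
Adding the constant: 0 - 4 = -4. Limit = -4.

Final answer: -4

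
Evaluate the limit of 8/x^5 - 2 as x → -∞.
Evaluate the dominant behaviour as x → -∞; each term tends to a finite value or vanishes.
Limit = -2.

Final answer: -2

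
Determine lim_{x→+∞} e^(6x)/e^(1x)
This is an ∞/∞ indeterminate form as x → +∞.
Rewrite e^(6x)/e^(1x) = e^((6−1)x) = e^(5x); the exponent coefficient is 5 > 0 so e^(5x) → ∞.
Limit = ∞.

Final answer: ∞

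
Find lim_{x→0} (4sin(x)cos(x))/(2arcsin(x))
Both numerator and denominator → 0 as x → 0; this is a 0/0 indeterminate form.
Expand each to leading order near x = 0: numerator ~ 4·x, denominator ~ 2·x.
The limit of the ratio is 2.

Final answer: 2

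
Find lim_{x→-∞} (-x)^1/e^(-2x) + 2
The quotient is an ∞/∞ indeterminate form as x → -∞.
Compare growth rates of the dominant terms (exponentials ≫ polynomials ≫ logarithms), or apply L'Hôpital's rule; the quotient → 0.
Adding the constant: 0 + 2 = 2. Limit = 2.

Final answer: 2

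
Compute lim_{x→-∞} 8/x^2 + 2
Evaluate the dominant behaviour as x → -∞; each term tends to a finite value or vanishes.
Limit = 2.

Final answer: 2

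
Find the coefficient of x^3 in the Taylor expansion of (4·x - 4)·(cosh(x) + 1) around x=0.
Expand to order 3: (4·x - 4)·(cosh(x) + 1) = 2·x^3 - 2·x^2 + 8·x - 8 + O(x^4).
The coefficient of x^3 is 2.

Final answer: 2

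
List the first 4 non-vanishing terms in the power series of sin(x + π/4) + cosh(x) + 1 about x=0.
-√(2)·x^3/12 + x^2·(1/2 - √(2)/4) + √(2)·x/2 + √(2)/2 + 2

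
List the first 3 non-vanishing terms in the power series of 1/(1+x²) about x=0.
x^4 - x^2 + 1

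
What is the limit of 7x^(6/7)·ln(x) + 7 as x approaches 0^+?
The product is a 0·∞ indeterminate form at x → 0⁺.
Rewrite the product as 7·ln(x) / x^(-6/7) and apply L'Hôpital, or use the standard hierarchy x^(-6/7) ≫ |ln x| as x → 0⁺.
The indeterminate product → 0, so the limit = 7.

Final answer: 7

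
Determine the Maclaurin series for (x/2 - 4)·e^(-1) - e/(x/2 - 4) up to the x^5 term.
e·x^5/131072 + e·x^4/16384 + e·x^3/2048 + e·x^2/256 + x·(e/32 + e^(-1)/2) - 4·e^(-1) + e/4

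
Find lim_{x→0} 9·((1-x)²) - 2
Direct substitution at x = 0 gives 7.

Final answer: 7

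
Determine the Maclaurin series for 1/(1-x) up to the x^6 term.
x^6 + x^5 + x^4 + x^3 + x^2 + x + 1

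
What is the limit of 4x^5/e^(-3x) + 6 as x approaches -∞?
The quotient is an ∞/∞ indeterminate form as x → -∞.
Compare growth rates of the dominant terms (exponentials ≫ polynomials ≫ logarithms), or apply L'Hôpital's rule; the quotient → 0.
Adding the constant: 0 + 6 = 6. Limit = 6.

Final answer: 6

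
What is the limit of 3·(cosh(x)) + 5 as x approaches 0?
Direct substitution at x = 0 gives 8.

Final answer: 8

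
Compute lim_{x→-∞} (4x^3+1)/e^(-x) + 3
The quotient is an ∞/∞ indeterminate form as x → -∞.
Compare growth rates of the dominant terms (exponentials ≫ polynomials ≫ logarithms), or apply L'Hôpital's rule; the quotient → 0.
Adding the constant: 0 + 3 = 3. Limit = 3.

Final answer: 3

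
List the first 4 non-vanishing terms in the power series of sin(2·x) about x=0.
-8·x^7/315 + 4·x^5/15 - 4·x^3/3 + 2·x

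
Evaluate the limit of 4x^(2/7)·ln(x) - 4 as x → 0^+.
The product is a 0·∞ indeterminate form at x → 0⁺.
Rewrite the product as 4·ln(x) / x^(-2/7) and apply L'Hôpital, or use the standard hierarchy x^(-2/7) ≫ |ln x| as x → 0⁺.
The indeterminate product → 0, so the limit = -4.

Final answer: -4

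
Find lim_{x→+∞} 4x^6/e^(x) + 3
The quotient is an ∞/∞ indeterminate form as x → +∞.
The exponential denominator e^(x) dominates the polynomial numerator (e^x ≫ x^6 as x → ∞), so the quotient → 0.
Adding the constant: 0 + 3 = 3. Limit = 3.

Final answer: 3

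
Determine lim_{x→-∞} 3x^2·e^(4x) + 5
The product is a 0·∞ indeterminate form at x → -∞.
Rewrite the product as 3x^2 / e^(-4x) (an ∞/∞ form) and apply L'Hôpital, or use the standard hierarchy e^(4|x|) ≫ |x^2| as x → -∞.
The indeterminate product → 0, so the limit = 5.

Final answer: 5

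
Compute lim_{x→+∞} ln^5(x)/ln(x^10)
This is an ∞/∞ indeterminate form as x → +∞.
Write ln(x^10) = 10·ln(x), reducing the quotient to ln^4(x)/10 → ∞.
Limit = ∞.

Final answer: ∞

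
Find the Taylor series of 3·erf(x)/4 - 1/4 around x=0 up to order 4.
-x^3/(2·√(π)) + 3·x/(2·√(π)) - 1/4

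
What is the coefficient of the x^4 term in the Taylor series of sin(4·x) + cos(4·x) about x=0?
Expand to order 4: sin(4·x) + cos(4·x) = 32·x^4/3 - 32·x^3/3 - 8·x^2 + 4·x + 1 + O(x^5).
The coefficient of x^4 is 32/3.

Final answer: 32/3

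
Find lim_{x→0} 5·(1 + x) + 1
Direct substitution at x = 0 gives 6.

Final answer: 6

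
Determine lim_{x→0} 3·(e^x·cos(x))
Direct substitution at x = 0 gives 3.

Final answer: 3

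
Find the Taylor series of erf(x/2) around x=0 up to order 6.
x^5/(160·√(π)) - x^3/(12·√(π)) + x/√(π)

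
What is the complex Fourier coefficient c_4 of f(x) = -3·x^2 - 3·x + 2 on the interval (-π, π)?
Compute the real Fourier coefficients first: a_4 = -3/4, b_4 = 3/2.
Then c_4 = (a_4 − i·b_4)/2 = -3/8 - 3·i/4.

Final answer: -3/8 - 3·i/4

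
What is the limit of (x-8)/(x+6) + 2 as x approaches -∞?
Evaluate the dominant behaviour as x → -∞; each term tends to a finite value or vanishes.
Limit = 3.

Final answer: 3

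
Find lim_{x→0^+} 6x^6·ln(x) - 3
The product is a 0·∞ indeterminate form at x → 0⁺.
Rewrite the product as 6·ln(x) / x^(-6) and apply L'Hôpital, or use the standard hierarchy x^(-6) ≫ |ln x| as x → 0⁺.
The indeterminate product → 0, so the limit = -3.

Final answer: -3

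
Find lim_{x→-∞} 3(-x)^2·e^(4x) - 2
The product is a 0·∞ indeterminate form at x → -∞.
Rewrite the product as 3(-x)^2 / e^(-4x) (an ∞/∞ form) and apply L'Hôpital, or use the standard hierarchy e^(4|x|) ≫ |(-x)^2| as x → -∞.
The indeterminate product → 0, so the limit = -2.

Final answer: -2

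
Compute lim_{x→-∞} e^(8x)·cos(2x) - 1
Evaluate the dominant behaviour as x → -∞; each term tends to a finite value or vanishes.
Limit = -1.

Final answer: -1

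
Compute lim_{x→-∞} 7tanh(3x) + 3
Evaluate the dominant behaviour as x → -∞; each term tends to a finite value or vanishes.
Limit = -4.

Final answer: -4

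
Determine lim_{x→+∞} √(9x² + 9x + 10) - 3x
As x → +∞: multiply by the conjugate to get (9x+10)/(√(9x²+9x+10)+3x); the denominator ~ 6x, so the limit is 9/6 = 3/2.
Limit = 3/2.

Final answer: 3/2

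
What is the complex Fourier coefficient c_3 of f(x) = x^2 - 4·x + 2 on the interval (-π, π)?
Compute the real Fourier coefficients first: a_3 = -4/9, b_3 = -8/3.
Then c_3 = (a_3 − i·b_3)/2 = -2/9 + 4·i/3.

Final answer: -2/9 + 4·i/3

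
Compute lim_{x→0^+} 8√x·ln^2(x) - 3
The product is a 0·∞ indeterminate form at x → 0⁺.
Rewrite the product as 8·ln^2(x) / x^(-1/2) and apply L'Hôpital, or use the standard hierarchy x^(-1/2) ≫ |ln x|^2 as x → 0⁺.
The indeterminate product → 0, so the limit = -3.

Final answer: -3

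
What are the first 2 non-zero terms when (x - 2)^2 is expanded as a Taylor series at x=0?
4 - 4·x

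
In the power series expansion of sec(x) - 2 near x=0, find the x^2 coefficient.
Expand to order 2: sec(x) - 2 = x^2/2 - 1 + O(x^3).
The coefficient of x^2 is 1/2.

Final answer: 1/2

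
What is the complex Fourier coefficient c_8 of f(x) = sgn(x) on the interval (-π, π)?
Compute the real Fourier coefficients first: a_8 = 0, b_8 = 0.
Then c_8 = (a_8 − i·b_8)/2 = 0.

Final answer: 0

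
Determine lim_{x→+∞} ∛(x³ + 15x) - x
This is an ∞ − ∞ indeterminate form.
Multiply by (A² + AB + B²)/(A² + AB + B²) where A = ∛(x³+15x), B = x to use A³ − B³ = (A−B)(A²+AB+B²); the x³ terms cancel, leaving (15x)/(A²+AB+B²) with denominator ~ 3x², so the limit is 0.
Limit = 0.

Final answer: 0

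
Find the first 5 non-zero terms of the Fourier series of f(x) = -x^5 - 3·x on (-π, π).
(-246 - 2·π^4 + 40·π^2)·sin(x) + (-5·π^2 + 21/2 + π^4)·sin(2·x) + (-2·π^4/3 - 242/81 + 40·π^2/27)·sin(3·x) + (-5·π^2/8 + 111/64 + π^4/2)·sin(4·x) + (-2·π^4/5 - 798/625 + 8·π^2/25)·sin(5·x)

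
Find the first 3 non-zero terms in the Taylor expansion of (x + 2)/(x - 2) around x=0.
-x^2/2 - x - 1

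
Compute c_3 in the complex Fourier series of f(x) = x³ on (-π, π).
Compute the real Fourier coefficients first: a_3 = 0, b_3 = -4/9 + 2·π^2/3.
Then c_3 = (a_3 − i·b_3)/2 = -i·π^2/3 + 2·i/9.

Final answer: -i·π^2/3 + 2·i/9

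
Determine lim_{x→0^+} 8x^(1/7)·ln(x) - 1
The product is a 0·∞ indeterminate form at x → 0⁺.
Rewrite the product as 8·ln(x) / x^(-1/7) and apply L'Hôpital, or use the standard hierarchy x^(-1/7) ≫ |ln x| as x → 0⁺.
The indeterminate product → 0, so the limit = -1.

Final answer: -1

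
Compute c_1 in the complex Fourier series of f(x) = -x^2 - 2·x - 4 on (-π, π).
Compute the real Fourier coefficients first: a_1 = 4, b_1 = -4.
Then c_1 = (a_1 − i·b_1)/2 = 2 + 2·i.

Final answer: 2 + 2·i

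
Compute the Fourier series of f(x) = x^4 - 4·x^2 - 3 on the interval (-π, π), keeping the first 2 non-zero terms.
(64 - 8·π^2)·cos(x) - 4·π^2/3 - 3 + π^4/5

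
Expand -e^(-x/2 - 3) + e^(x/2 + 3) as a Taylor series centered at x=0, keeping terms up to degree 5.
x^5·(e^(-3)/3840 + e^(3)/3840) + x^4·(-e^(-3)/384 + e^(3)/384) + x^3·(e^(-3)/48 + e^(3)/48) + x^2·(-e^(-3)/8 + e^(3)/8) + x·(e^(-3)/2 + e^(3)/2) - e^(-3) + e^(3)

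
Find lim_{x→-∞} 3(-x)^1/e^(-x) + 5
The quotient is an ∞/∞ indeterminate form as x → -∞.
Compare growth rates of the dominant terms (exponentials ≫ polynomials ≫ logarithms), or apply L'Hôpital's rule; the quotient → 0.
Adding the constant: 0 + 5 = 5. Limit = 5.

Final answer: 5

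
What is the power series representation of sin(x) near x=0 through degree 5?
x^5/120 - x^3/6 + x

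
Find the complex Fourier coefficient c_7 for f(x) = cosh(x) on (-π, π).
Compute the real Fourier coefficients first: a_7 = -sinh(π)/(25·π), b_7 = 0.
Then c_7 = (a_7 − i·b_7)/2 = -sinh(π)/(50·π).

Final answer: -sinh(π)/(50·π)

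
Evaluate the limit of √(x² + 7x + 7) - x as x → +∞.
This is an ∞ − ∞ indeterminate form.
Multiply and divide by the conjugate √(x²+7x + 7) + x; the x² terms cancel, leaving (7x + 7)/(√(x²+7x + 7)+x) → 7/2.
Limit = 7/2.

Final answer: 7/2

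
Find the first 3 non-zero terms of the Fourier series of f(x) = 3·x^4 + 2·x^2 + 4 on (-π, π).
(136 - 24·π^2)·cos(x) + (-7 + 6·π^2)·cos(2·x) + 4 + 2·π^2/3 + 3·π^4/5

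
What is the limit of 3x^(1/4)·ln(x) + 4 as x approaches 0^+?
The product is a 0·∞ indeterminate form at x → 0⁺.
Rewrite the product as 3·ln(x) / x^(-1/4) and apply L'Hôpital, or use the standard hierarchy x^(-1/4) ≫ |ln x| as x → 0⁺.
The indeterminate product → 0, so the limit = 4.

Final answer: 4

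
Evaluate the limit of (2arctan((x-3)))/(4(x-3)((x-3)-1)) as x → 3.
Both numerator and denominator → 0 as x → 3; this is a 0/0 indeterminate form.
Expand each to leading order near x = 3: numerator ~ 2·(x - 3), denominator ~ -4·(x - 3).
The limit of the ratio is -1/2.

Final answer: -1/2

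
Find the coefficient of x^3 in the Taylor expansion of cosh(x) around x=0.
Expand to order 3: cosh(x) = x^2/2 + 1 + O(x^4).
The coefficient of x^3 is 0.

Final answer: 0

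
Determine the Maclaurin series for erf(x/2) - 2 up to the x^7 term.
-x^7/(2688·√(π)) + x^5/(160·√(π)) - x^3/(12·√(π)) + x/√(π) - 2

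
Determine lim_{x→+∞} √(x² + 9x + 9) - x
As x → +∞: multiply by the conjugate to get (9x+9)/(√(x²+9x+9)+x); the denominator ~ 2x, so the limit is 9/2.
Limit = 9/2.

Final answer: 9/2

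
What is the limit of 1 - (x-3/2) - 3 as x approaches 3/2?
Direct substitution at x = 3/2 gives -2.

Final answer: -2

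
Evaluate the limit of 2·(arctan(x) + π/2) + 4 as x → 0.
Direct substitution at x = 0 gives π + 4.

Final answer: π + 4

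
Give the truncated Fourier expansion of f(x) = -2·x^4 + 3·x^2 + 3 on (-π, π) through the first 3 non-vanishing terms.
(-108 + 16·π^2)·cos(x) + (9 - 4·π^2)·cos(2·x) - 2·π^4/5 + 3 + π^2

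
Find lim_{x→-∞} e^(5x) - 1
Evaluate the dominant behaviour as x → -∞; each term tends to a finite value or vanishes.
Limit = -1.

Final answer: -1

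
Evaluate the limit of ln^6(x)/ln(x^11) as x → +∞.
This is an ∞/∞ indeterminate form as x → +∞.
Write ln(x^11) = 11·ln(x), reducing the quotient to ln^5(x)/11 → ∞.
Limit = ∞.

Final answer: ∞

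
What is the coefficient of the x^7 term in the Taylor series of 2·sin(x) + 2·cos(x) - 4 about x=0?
Expand to order 7: 2·sin(x) + 2·cos(x) - 4 = -x^7/2520 - x^6/360 + x^5/60 + x^4/12 - x^3/3 - x^2 + 2·x - 2 + O(x^8).
The coefficient of x^7 is -1/2520.

Final answer: -1/2520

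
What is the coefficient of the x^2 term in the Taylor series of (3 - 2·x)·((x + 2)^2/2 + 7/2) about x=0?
Expand to order 2: (3 - 2·x)·((x + 2)^2/2 + 7/2) = -5·x^2/2 - 5·x + 33/2 + O(x^3).
The coefficient of x^2 is -5/2.

Final answer: -5/2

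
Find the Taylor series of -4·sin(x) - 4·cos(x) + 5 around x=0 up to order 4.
-x^4/6 + 2·x^3/3 + 2·x^2 - 4·x + 1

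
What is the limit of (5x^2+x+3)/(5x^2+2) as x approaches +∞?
This is an ∞/∞ indeterminate form as x → +∞.
Divide numerator and denominator by x^2 and let the lower-order terms vanish; the leading terms give 5/5 = 1.
Limit = 1.

Final answer: 1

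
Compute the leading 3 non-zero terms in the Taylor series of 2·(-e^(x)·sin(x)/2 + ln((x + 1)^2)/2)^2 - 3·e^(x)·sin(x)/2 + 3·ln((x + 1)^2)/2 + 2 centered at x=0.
-5·x^2/2 + 3·x/2 + 2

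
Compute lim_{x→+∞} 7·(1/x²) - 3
Evaluate the dominant behaviour as x → +∞; each term tends to a finite value or vanishes.
Limit = -3.

Final answer: -3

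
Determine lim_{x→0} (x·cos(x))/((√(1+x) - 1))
Both numerator and denominator → 0 as x → 0; this is a 0/0 indeterminate form.
Expand each to leading order near x = 0: numerator ~ x, denominator ~ x/2.
The limit of the ratio is 2.

Final answer: 2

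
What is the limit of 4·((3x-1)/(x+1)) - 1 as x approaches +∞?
Evaluate the dominant behaviour as x → +∞; each term tends to a finite value or vanishes.
Limit = 11.

Final answer: 11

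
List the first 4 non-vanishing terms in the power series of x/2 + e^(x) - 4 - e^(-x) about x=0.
x^5/60 + x^3/3 + 5·x/2 - 4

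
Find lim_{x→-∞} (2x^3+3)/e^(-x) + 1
The quotient is an ∞/∞ indeterminate form as x → -∞.
Compare growth rates of the dominant terms (exponentials ≫ polynomials ≫ logarithms), or apply L'Hôpital's rule; the quotient → 0.
Adding the constant: 0 + 1 = 1. Limit = 1.

Final answer: 1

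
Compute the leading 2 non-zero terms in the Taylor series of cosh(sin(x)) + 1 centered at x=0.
x^2/2 + 2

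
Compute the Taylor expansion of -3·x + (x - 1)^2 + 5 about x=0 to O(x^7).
x^2 - 5·x + 6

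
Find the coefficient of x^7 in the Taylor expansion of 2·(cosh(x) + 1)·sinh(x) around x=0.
Expand to order 7: 2·(cosh(x) + 1)·sinh(x) = 13·x^7/504 + 17·x^5/60 + 5·x^3/3 + 4·x + O(x^8).
The coefficient of x^7 is 13/504.

Final answer: 13/504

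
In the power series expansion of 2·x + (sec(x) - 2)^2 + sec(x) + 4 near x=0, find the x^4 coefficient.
Expand to order 4: 2·x + (sec(x) - 2)^2 + sec(x) + 4 = x^4/24 - x^2/2 + 2·x + 6 + O(x^5).
The coefficient of x^4 is 1/24.

Final answer: 1/24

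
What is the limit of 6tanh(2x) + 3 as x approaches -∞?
Evaluate the dominant behaviour as x → -∞; each term tends to a finite value or vanishes.
Limit = -3.

Final answer: -3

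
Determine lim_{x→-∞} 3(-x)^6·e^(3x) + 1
The product is a 0·∞ indeterminate form at x → -∞.
Rewrite the product as 3(-x)^6 / e^(-3x) (an ∞/∞ form) and apply L'Hôpital, or use the standard hierarchy e^(3|x|) ≫ |(-x)^6| as x → -∞.
The indeterminate product → 0, so the limit = 1.

Final answer: 1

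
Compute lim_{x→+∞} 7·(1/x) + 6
Evaluate the dominant behaviour as x → +∞; each term tends to a finite value or vanishes.
Limit = 6.

Final answer: 6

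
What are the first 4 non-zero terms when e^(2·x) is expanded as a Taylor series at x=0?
4·x^3/3 + 2·x^2 + 2·x + 1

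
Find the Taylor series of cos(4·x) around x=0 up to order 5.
32·x^4/3 - 8·x^2 + 1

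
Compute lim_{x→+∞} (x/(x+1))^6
As x → +∞: x/(x+1) = 1/(1 + 1/x) → 1, and the 6th power of a limit-1 base also → 1.
Limit = 1.

Final answer: 1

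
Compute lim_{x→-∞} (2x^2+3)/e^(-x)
This is an ∞/∞ indeterminate form as x → -∞.
Compare growth rates of the dominant terms (exponentials ≫ polynomials ≫ logarithms), or apply L'Hôpital's rule; the quotient → 0.
Limit = 0.

Final answer: 0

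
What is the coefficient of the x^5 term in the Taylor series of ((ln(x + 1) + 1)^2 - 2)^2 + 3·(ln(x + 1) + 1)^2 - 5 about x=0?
Expand to order 5: ((ln(x + 1) + 1)^2 - 2)^2 + 3·(ln(x + 1) + 1)^2 - 5 = 37·x^5/30 - 11·x^4/12 - x^3/3 + 4·x^2 + 2·x - 1 + O(x^6).
The coefficient of x^5 is 37/30.

Final answer: 37/30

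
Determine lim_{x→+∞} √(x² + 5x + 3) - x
This is an ∞ − ∞ indeterminate form.
Multiply and divide by the conjugate √(x²+5x + 3) + x; the x² terms cancel, leaving (5x + 3)/(√(x²+5x + 3)+x) → 5/2.
Limit = 5/2.

Final answer: 5/2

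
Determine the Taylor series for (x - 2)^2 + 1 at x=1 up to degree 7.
2 - 2·(x - 1) + (x - 1)^2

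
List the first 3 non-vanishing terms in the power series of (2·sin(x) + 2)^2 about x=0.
4·x^2 + 8·x + 4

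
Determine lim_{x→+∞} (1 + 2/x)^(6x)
As x → +∞: write (1 + 2/x)^(6x) = ((1 + 2/x)^x)^6 → (e^2)^6 = e^12.
Limit = e^(12).

Final answer: e^(12)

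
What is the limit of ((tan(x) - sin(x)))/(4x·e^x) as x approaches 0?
Both numerator and denominator → 0 as x → 0; this is a 0/0 indeterminate form.
Expand each to leading order near x = 0: numerator ~ x^3/2, denominator ~ 4·x.
The limit of the ratio is 0.

Final answer: 0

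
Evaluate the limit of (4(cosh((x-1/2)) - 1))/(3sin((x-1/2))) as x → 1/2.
Both numerator and denominator → 0 as x → 1/2; this is a 0/0 indeterminate form.
Expand each to leading order near x = 1/2: numerator ~ 2·(x - 1/2)^2, denominator ~ 3·(x - 1/2).
The limit of the ratio is 0.

Final answer: 0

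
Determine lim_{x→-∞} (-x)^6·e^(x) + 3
The product is a 0·∞ indeterminate form at x → -∞.
Rewrite the product as (-x)^6 / e^(-x) (an ∞/∞ form) and apply L'Hôpital, or use the standard hierarchy e^(|x|) ≫ |(-x)^6| as x → -∞.
The indeterminate product → 0, so the limit = 3.

Final answer: 3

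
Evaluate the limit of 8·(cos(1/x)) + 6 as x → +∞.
Evaluate the dominant behaviour as x → +∞; each term tends to a finite value or vanishes.
Limit = 14.

Final answer: 14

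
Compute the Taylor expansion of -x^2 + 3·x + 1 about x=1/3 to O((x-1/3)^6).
17/9 + 7·(x - 1/3)/3 - (x - 1/3)^2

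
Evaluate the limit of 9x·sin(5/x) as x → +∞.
As x → +∞: let u = 5/x → 0⁺; then 9·x·sin(5/x) = 9·5·sin(u)/u → 9·5·1 = 45.
Limit = 45.

Final answer: 45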